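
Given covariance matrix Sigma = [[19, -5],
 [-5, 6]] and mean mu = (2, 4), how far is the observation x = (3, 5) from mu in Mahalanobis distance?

Step 1 — centre the observation: (x - mu) = (1, 1).

Step 2 — invert Sigma. det(Sigma) = 19·6 - (-5)² = 89.
  Sigma^{-1} = (1/det) · [[d, -b], [-b, a]] = [[0.0674, 0.0562],
 [0.0562, 0.2135]].

Step 3 — form the quadratic (x - mu)^T · Sigma^{-1} · (x - mu):
  Sigma^{-1} · (x - mu) = (0.1236, 0.2697).
  (x - mu)^T · [Sigma^{-1} · (x - mu)] = (1)·(0.1236) + (1)·(0.2697) = 0.3933.

Step 4 — take square root: d = √(0.3933) ≈ 0.6271.

d(x, mu) = √(0.3933) ≈ 0.6271


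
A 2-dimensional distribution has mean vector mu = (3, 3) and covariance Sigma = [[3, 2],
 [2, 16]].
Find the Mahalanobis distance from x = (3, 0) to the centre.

Step 1 — centre the observation: (x - mu) = (0, -3).

Step 2 — invert Sigma. det(Sigma) = 3·16 - (2)² = 44.
  Sigma^{-1} = (1/det) · [[d, -b], [-b, a]] = [[0.3636, -0.0455],
 [-0.0455, 0.0682]].

Step 3 — form the quadratic (x - mu)^T · Sigma^{-1} · (x - mu):
  Sigma^{-1} · (x - mu) = (0.1364, -0.2045).
  (x - mu)^T · [Sigma^{-1} · (x - mu)] = (0)·(0.1364) + (-3)·(-0.2045) = 0.6136.

Step 4 — take square root: d = √(0.6136) ≈ 0.7833.

d(x, mu) = √(0.6136) ≈ 0.7833


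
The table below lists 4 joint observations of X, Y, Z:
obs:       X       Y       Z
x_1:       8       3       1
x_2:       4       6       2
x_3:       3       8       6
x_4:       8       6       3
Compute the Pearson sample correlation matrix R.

Step 1 — column means:
  mean(X) = (8 + 4 + 3 + 8) / 4 = 23/4 = 5.75
  mean(Y) = (3 + 6 + 8 + 6) / 4 = 23/4 = 5.75
  mean(Z) = (1 + 2 + 6 + 3) / 4 = 12/4 = 3

Step 2 — sample variances and covariances s[i,j] = (1/(n-1)) · Σ_k (x_{k,i} - mean_i) · (x_{k,j} - mean_j), with n-1 = 3:
  s[X,X] = ((2.25)·(2.25) + (-1.75)·(-1.75) + (-2.75)·(-2.75) + (2.25)·(2.25)) / 3 = 20.75/3 = 6.9167
  s[X,Y] = ((2.25)·(-2.75) + (-1.75)·(0.25) + (-2.75)·(2.25) + (2.25)·(0.25)) / 3 = -12.25/3 = -4.0833
  s[X,Z] = ((2.25)·(-2) + (-1.75)·(-1) + (-2.75)·(3) + (2.25)·(0)) / 3 = -11/3 = -3.6667
  s[Y,Y] = ((-2.75)·(-2.75) + (0.25)·(0.25) + (2.25)·(2.25) + (0.25)·(0.25)) / 3 = 12.75/3 = 4.25
  s[Y,Z] = ((-2.75)·(-2) + (0.25)·(-1) + (2.25)·(3) + (0.25)·(0)) / 3 = 12/3 = 4
  s[Z,Z] = ((-2)·(-2) + (-1)·(-1) + (3)·(3) + (0)·(0)) / 3 = 14/3 = 4.6667
  Sample standard deviations s_i = √(s[i,i]):
  s(X) = √(6.9167) = 2.63
  s(Y) = √(4.25) = 2.0616
  s(Z) = √(4.6667) = 2.1602

Step 3 — r_{ij} = s_{ij} / (s_i · s_j):
  r[X,X] = 1 (diagonal).
  r[X,Y] = -4.0833 / (2.63 · 2.0616) = -4.0833 / 5.4218 = -0.7531
  r[X,Z] = -3.6667 / (2.63 · 2.1602) = -3.6667 / 5.6814 = -0.6454
  r[Y,Y] = 1 (diagonal).
  r[Y,Z] = 4 / (2.0616 · 2.1602) = 4 / 4.4535 = 0.8982
  r[Z,Z] = 1 (diagonal).

R is symmetric with unit diagonal. Assembling:

R = [[1, -0.7531, -0.6454],
 [-0.7531, 1, 0.8982],
 [-0.6454, 0.8982, 1]]


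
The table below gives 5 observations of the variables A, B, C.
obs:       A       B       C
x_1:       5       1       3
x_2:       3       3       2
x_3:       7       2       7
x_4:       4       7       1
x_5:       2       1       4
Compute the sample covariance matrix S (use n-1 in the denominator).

Step 1 — column means:
  mean(A) = (5 + 3 + 7 + 4 + 2) / 5 = 21/5 = 4.2
  mean(B) = (1 + 3 + 2 + 7 + 1) / 5 = 14/5 = 2.8
  mean(C) = (3 + 2 + 7 + 1 + 4) / 5 = 17/5 = 3.4

Step 2 — sample covariance S[i,j] = (1/(n-1)) · Σ_k (x_{k,i} - mean_i) · (x_{k,j} - mean_j), with n-1 = 4.
  S[A,A] = ((0.8)·(0.8) + (-1.2)·(-1.2) + (2.8)·(2.8) + (-0.2)·(-0.2) + (-2.2)·(-2.2)) / 4 = 14.8/4 = 3.7
  S[A,B] = ((0.8)·(-1.8) + (-1.2)·(0.2) + (2.8)·(-0.8) + (-0.2)·(4.2) + (-2.2)·(-1.8)) / 4 = -0.8/4 = -0.2
  S[A,C] = ((0.8)·(-0.4) + (-1.2)·(-1.4) + (2.8)·(3.6) + (-0.2)·(-2.4) + (-2.2)·(0.6)) / 4 = 10.6/4 = 2.65
  S[B,B] = ((-1.8)·(-1.8) + (0.2)·(0.2) + (-0.8)·(-0.8) + (4.2)·(4.2) + (-1.8)·(-1.8)) / 4 = 24.8/4 = 6.2
  S[B,C] = ((-1.8)·(-0.4) + (0.2)·(-1.4) + (-0.8)·(3.6) + (4.2)·(-2.4) + (-1.8)·(0.6)) / 4 = -13.6/4 = -3.4
  S[C,C] = ((-0.4)·(-0.4) + (-1.4)·(-1.4) + (3.6)·(3.6) + (-2.4)·(-2.4) + (0.6)·(0.6)) / 4 = 21.2/4 = 5.3

S is symmetric (S[j,i] = S[i,j]). Assembling:

S = [[3.7, -0.2, 2.65],
 [-0.2, 6.2, -3.4],
 [2.65, -3.4, 5.3]]


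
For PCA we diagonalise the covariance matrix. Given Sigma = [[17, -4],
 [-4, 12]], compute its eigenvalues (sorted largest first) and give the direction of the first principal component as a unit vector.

Step 1 — characteristic polynomial of 2×2 Sigma:
  det(Sigma - λI) = λ² - trace · λ + det = 0.
  trace = 17 + 12 = 29, det = 17·12 - (-4)² = 188.
Step 2 — discriminant:
  Δ = trace² - 4·det = 841 - 752 = 89.
Step 3 — eigenvalues:
  λ = (trace ± √Δ)/2 = (29 ± 9.434)/2,
  λ_1 = 19.217,  λ_2 = 9.783.

Step 4 — unit eigenvector for λ_1: solve (Sigma - λ_1 I)v = 0. First row:
  (17 - 19.217)·v_x + (-4)·v_y = 0, i.e. (-2.217)·v_x + (-4)·v_y = 0,
  so v ∝ (b, λ_1 - a) = (-4, 2.217); multiply by -1 so the first entry is positive: u = (4, -2.217).
  ||u|| = √((4)² + (-2.217)²) = √(20.915) ≈ 4.5733,
  v_1 = u/||u|| ≈ (0.8746, -0.4848) (||v_1|| = 1).

λ_1 = 19.217,  λ_2 = 9.783;  v_1 ≈ (0.8746, -0.4848)


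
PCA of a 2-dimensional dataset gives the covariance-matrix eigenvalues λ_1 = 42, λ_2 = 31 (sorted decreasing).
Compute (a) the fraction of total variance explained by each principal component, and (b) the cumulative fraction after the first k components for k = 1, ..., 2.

Step 1 — total variance = trace(Sigma) = Σ λ_i = 42 + 31 = 73.

Step 2 — fraction explained by component i = λ_i / Σ λ:
  PC1: 42/73 = 0.5753
  PC2: 31/73 = 0.4247

Step 3 — cumulative fraction after k components = (λ_1 + ... + λ_k) / Σ λ:
  k = 1: 42/73 = 0.5753
  k = 2: (42 + 31)/73 = 73/73 = 1

Summary (fraction, with percent):

explained: PC1 0.5753 (57.53%), PC2 0.4247 (42.47%);  cumulative: 0.5753, 1


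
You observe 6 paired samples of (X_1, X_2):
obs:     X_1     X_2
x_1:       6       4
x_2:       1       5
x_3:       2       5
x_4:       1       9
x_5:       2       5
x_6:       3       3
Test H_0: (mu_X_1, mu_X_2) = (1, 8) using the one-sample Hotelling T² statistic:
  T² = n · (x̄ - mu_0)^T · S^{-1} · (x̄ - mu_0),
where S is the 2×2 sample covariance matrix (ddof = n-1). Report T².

Step 1 — sample mean vector:
  mean(X_1) = (6 + 1 + 2 + 1 + 2 + 3) / 6 = 15/6 = 2.5
  mean(X_2) = (4 + 5 + 5 + 9 + 5 + 3) / 6 = 31/6 = 5.1667
  x̄ = (2.5, 5.1667),  deviation x̄ - mu_0 = (2.5, 5.1667) - (1, 8) = (1.5, -2.8333).

Step 2 — sample covariance matrix, S[i,j] = (1/(n-1)) · Σ_k (x_{k,i} - mean_i) · (x_{k,j} - mean_j), divisor n-1 = 5:
  S[X_1,X_1] = ((3.5)·(3.5) + (-1.5)·(-1.5) + (-0.5)·(-0.5) + (-1.5)·(-1.5) + (-0.5)·(-0.5) + (0.5)·(0.5)) / 5 = 17.5/5 = 3.5
  S[X_1,X_2] = ((3.5)·(-1.1667) + (-1.5)·(-0.1667) + (-0.5)·(-0.1667) + (-1.5)·(3.8333) + (-0.5)·(-0.1667) + (0.5)·(-2.1667)) / 5 = -10.5/5 = -2.1
  S[X_2,X_2] = ((-1.1667)·(-1.1667) + (-0.1667)·(-0.1667) + (-0.1667)·(-0.1667) + (3.8333)·(3.8333) + (-0.1667)·(-0.1667) + (-2.1667)·(-2.1667)) / 5 = 20.8333/5 = 4.1667
  S = [[3.5, -2.1],
 [-2.1, 4.1667]].

Step 3 — invert S. det(S) = 3.5·4.1667 - (-2.1)² = 10.1733.
  S^{-1} = (1/det) · [[d, -b], [-b, a]] = [[0.4096, 0.2064],
 [0.2064, 0.344]].

Step 4 — quadratic form (x̄ - mu_0)^T · S^{-1} · (x̄ - mu_0):
  S^{-1} · (x̄ - mu_0) = (0.0295, -0.6651),
  (x̄ - mu_0)^T · [...] = (1.5)·(0.0295) + (-2.8333)·(-0.6651) = 1.9288.

Step 5 — scale by n: T² = 6 · 1.9288 = 11.5727.

T² ≈ 11.5727


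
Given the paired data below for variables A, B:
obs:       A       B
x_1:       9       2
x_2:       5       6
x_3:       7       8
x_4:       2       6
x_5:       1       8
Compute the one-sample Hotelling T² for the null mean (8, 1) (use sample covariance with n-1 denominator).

Step 1 — sample mean vector:
  mean(A) = (9 + 5 + 7 + 2 + 1) / 5 = 24/5 = 4.8
  mean(B) = (2 + 6 + 8 + 6 + 8) / 5 = 30/5 = 6
  x̄ = (4.8, 6),  deviation x̄ - mu_0 = (4.8, 6) - (8, 1) = (-3.2, 5).

Step 2 — sample covariance matrix, S[i,j] = (1/(n-1)) · Σ_k (x_{k,i} - mean_i) · (x_{k,j} - mean_j), divisor n-1 = 4:
  S[A,A] = ((4.2)·(4.2) + (0.2)·(0.2) + (2.2)·(2.2) + (-2.8)·(-2.8) + (-3.8)·(-3.8)) / 4 = 44.8/4 = 11.2
  S[A,B] = ((4.2)·(-4) + (0.2)·(0) + (2.2)·(2) + (-2.8)·(0) + (-3.8)·(2)) / 4 = -20/4 = -5
  S[B,B] = ((-4)·(-4) + (0)·(0) + (2)·(2) + (0)·(0) + (2)·(2)) / 4 = 24/4 = 6
  S = [[11.2, -5],
 [-5, 6]].

Step 3 — invert S. det(S) = 11.2·6 - (-5)² = 42.2.
  S^{-1} = (1/det) · [[d, -b], [-b, a]] = [[0.1422, 0.1185],
 [0.1185, 0.2654]].

Step 4 — quadratic form (x̄ - mu_0)^T · S^{-1} · (x̄ - mu_0):
  S^{-1} · (x̄ - mu_0) = (0.1374, 0.9479),
  (x̄ - mu_0)^T · [...] = (-3.2)·(0.1374) + (5)·(0.9479) = 4.2995.

Step 5 — scale by n: T² = 5 · 4.2995 = 21.4976.

T² ≈ 21.4976


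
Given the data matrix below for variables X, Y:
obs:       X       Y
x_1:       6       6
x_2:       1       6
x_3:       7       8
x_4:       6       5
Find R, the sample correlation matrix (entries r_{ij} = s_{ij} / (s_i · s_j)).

Step 1 — column means:
  mean(X) = (6 + 1 + 7 + 6) / 4 = 20/4 = 5
  mean(Y) = (6 + 6 + 8 + 5) / 4 = 25/4 = 6.25

Step 2 — sample variances and covariances s[i,j] = (1/(n-1)) · Σ_k (x_{k,i} - mean_i) · (x_{k,j} - mean_j), with n-1 = 3:
  s[X,X] = ((1)·(1) + (-4)·(-4) + (2)·(2) + (1)·(1)) / 3 = 22/3 = 7.3333
  s[X,Y] = ((1)·(-0.25) + (-4)·(-0.25) + (2)·(1.75) + (1)·(-1.25)) / 3 = 3/3 = 1
  s[Y,Y] = ((-0.25)·(-0.25) + (-0.25)·(-0.25) + (1.75)·(1.75) + (-1.25)·(-1.25)) / 3 = 4.75/3 = 1.5833
  Sample standard deviations s_i = √(s[i,i]):
  s(X) = √(7.3333) = 2.708
  s(Y) = √(1.5833) = 1.2583

Step 3 — r_{ij} = s_{ij} / (s_i · s_j):
  r[X,X] = 1 (diagonal).
  r[X,Y] = 1 / (2.708 · 1.2583) = 1 / 3.4075 = 0.2935
  r[Y,Y] = 1 (diagonal).

R is symmetric with unit diagonal. Assembling:

R = [[1, 0.2935],
 [0.2935, 1]]


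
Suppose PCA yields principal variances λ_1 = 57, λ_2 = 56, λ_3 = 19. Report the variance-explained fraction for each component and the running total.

Step 1 — total variance = trace(Sigma) = Σ λ_i = 57 + 56 + 19 = 132.

Step 2 — fraction explained by component i = λ_i / Σ λ:
  PC1: 57/132 = 0.4318
  PC2: 56/132 = 0.4242
  PC3: 19/132 = 0.1439

Step 3 — cumulative fraction after k components = (λ_1 + ... + λ_k) / Σ λ:
  k = 1: 57/132 = 0.4318
  k = 2: (57 + 56)/132 = 113/132 = 0.8561
  k = 3: (57 + 56 + 19)/132 = 132/132 = 1

Summary (fraction, with percent):

explained: PC1 0.4318 (43.18%), PC2 0.4242 (42.42%), PC3 0.1439 (14.39%);  cumulative: 0.4318, 0.8561, 1


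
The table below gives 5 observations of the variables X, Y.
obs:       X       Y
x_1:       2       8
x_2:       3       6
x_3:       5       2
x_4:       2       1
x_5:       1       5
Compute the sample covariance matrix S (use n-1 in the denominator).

Step 1 — column means:
  mean(X) = (2 + 3 + 5 + 2 + 1) / 5 = 13/5 = 2.6
  mean(Y) = (8 + 6 + 2 + 1 + 5) / 5 = 22/5 = 4.4

Step 2 — sample covariance S[i,j] = (1/(n-1)) · Σ_k (x_{k,i} - mean_i) · (x_{k,j} - mean_j), with n-1 = 4.
  S[X,X] = ((-0.6)·(-0.6) + (0.4)·(0.4) + (2.4)·(2.4) + (-0.6)·(-0.6) + (-1.6)·(-1.6)) / 4 = 9.2/4 = 2.3
  S[X,Y] = ((-0.6)·(3.6) + (0.4)·(1.6) + (2.4)·(-2.4) + (-0.6)·(-3.4) + (-1.6)·(0.6)) / 4 = -6.2/4 = -1.55
  S[Y,Y] = ((3.6)·(3.6) + (1.6)·(1.6) + (-2.4)·(-2.4) + (-3.4)·(-3.4) + (0.6)·(0.6)) / 4 = 33.2/4 = 8.3

S is symmetric (S[j,i] = S[i,j]). Assembling:

S = [[2.3, -1.55],
 [-1.55, 8.3]]


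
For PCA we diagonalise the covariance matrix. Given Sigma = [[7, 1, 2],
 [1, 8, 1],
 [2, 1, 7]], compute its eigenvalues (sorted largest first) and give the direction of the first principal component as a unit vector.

Step 1 — characteristic polynomial p(λ) = det(λI - Sigma) = λ³ - tr·λ² + c_1·λ - det, where tr = trace, c_1 = sum of the principal 2×2 minors, det = det(Sigma):
  tr = 7 + 8 + 7 = 22,
  c_1 = (7·8 - (1)²) + (7·7 - (2)²) + (8·7 - (1)²) = 55 + 45 + 55 = 155,
  det = 7·(8·7 - (1)²) - (1)·((1)·7 - (1)·(2)) + (2)·((1)·(1) - 8·(2)) = 7·(55) - (1)·(5) + (2)·(-15) = 350.
  So p(λ) = λ³ - 22λ² + 155λ - 350.
Step 2 — look for an integer root (rational root theorem: any rational root is an integer divisor of 350). Testing λ = 5:
  p(5) = 125 - 550 + 775 - 350 = 0  ✓
  Dividing out (λ - 5): p(λ) = (λ - 5)(λ² - 17λ + 70).
Step 3 — remaining eigenvalues from the quadratic λ² - 17λ + 70 = 0:
  Δ = 17² - 4·70 = 289 - 280 = 9,  λ = (17 ± √9)/2 = (17 ± 3)/2 = 10 or 7.
  Sorted: λ_1 = 10,  λ_2 = 7,  λ_3 = 5  (check: sum = 22 = tr ✓).

Step 4 — unit eigenvector for λ_1 = 10: v spans the null space of (Sigma - λ_1 I), whose rows are
  r_1 = (-3, 1, 2),  r_2 = (1, -2, 1),  r_3 = (2, 1, -3).
  v is orthogonal to every row, so take v ∝ r_1 × r_2 = ((1)·(1) - (2)·(-2), (2)·(1) - (-3)·(1), (-3)·(-2) - (1)·(1)) = (5, 5, 5).
  Rescale (divide by 5): u = (1, 1, 1).
  ||u|| = √((1)² + (1)² + (1)²) = √(3) ≈ 1.7321,  v_1 = u/||u|| ≈ (0.5774, 0.5774, 0.5774) (||v_1|| = 1).

λ_1 = 10,  λ_2 = 7,  λ_3 = 5;  v_1 ≈ (0.5774, 0.5774, 0.5774)


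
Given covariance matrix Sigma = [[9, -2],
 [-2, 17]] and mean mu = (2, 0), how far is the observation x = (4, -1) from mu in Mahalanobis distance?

Step 1 — centre the observation: (x - mu) = (2, -1).

Step 2 — invert Sigma. det(Sigma) = 9·17 - (-2)² = 149.
  Sigma^{-1} = (1/det) · [[d, -b], [-b, a]] = [[0.1141, 0.0134],
 [0.0134, 0.0604]].

Step 3 — form the quadratic (x - mu)^T · Sigma^{-1} · (x - mu):
  Sigma^{-1} · (x - mu) = (0.2148, -0.0336).
  (x - mu)^T · [Sigma^{-1} · (x - mu)] = (2)·(0.2148) + (-1)·(-0.0336) = 0.4631.

Step 4 — take square root: d = √(0.4631) ≈ 0.6805.

d(x, mu) = √(0.4631) ≈ 0.6805


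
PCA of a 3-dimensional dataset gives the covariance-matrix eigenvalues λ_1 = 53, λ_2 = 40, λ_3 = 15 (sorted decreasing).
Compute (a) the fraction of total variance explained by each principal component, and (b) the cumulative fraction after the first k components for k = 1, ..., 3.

Step 1 — total variance = trace(Sigma) = Σ λ_i = 53 + 40 + 15 = 108.

Step 2 — fraction explained by component i = λ_i / Σ λ:
  PC1: 53/108 = 0.4907
  PC2: 40/108 = 0.3704
  PC3: 15/108 = 0.1389

Step 3 — cumulative fraction after k components = (λ_1 + ... + λ_k) / Σ λ:
  k = 1: 53/108 = 0.4907
  k = 2: (53 + 40)/108 = 93/108 = 0.8611
  k = 3: (53 + 40 + 15)/108 = 108/108 = 1

Summary (fraction, with percent):

explained: PC1 0.4907 (49.07%), PC2 0.3704 (37.04%), PC3 0.1389 (13.89%);  cumulative: 0.4907, 0.8611, 1


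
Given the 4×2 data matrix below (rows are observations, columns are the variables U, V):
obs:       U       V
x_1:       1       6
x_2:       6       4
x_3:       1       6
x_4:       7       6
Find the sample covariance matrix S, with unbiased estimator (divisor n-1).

Step 1 — column means:
  mean(U) = (1 + 6 + 1 + 7) / 4 = 15/4 = 3.75
  mean(V) = (6 + 4 + 6 + 6) / 4 = 22/4 = 5.5

Step 2 — sample covariance S[i,j] = (1/(n-1)) · Σ_k (x_{k,i} - mean_i) · (x_{k,j} - mean_j), with n-1 = 3.
  S[U,U] = ((-2.75)·(-2.75) + (2.25)·(2.25) + (-2.75)·(-2.75) + (3.25)·(3.25)) / 3 = 30.75/3 = 10.25
  S[U,V] = ((-2.75)·(0.5) + (2.25)·(-1.5) + (-2.75)·(0.5) + (3.25)·(0.5)) / 3 = -4.5/3 = -1.5
  S[V,V] = ((0.5)·(0.5) + (-1.5)·(-1.5) + (0.5)·(0.5) + (0.5)·(0.5)) / 3 = 3/3 = 1

S is symmetric (S[j,i] = S[i,j]). Assembling:

S = [[10.25, -1.5],
 [-1.5, 1]]


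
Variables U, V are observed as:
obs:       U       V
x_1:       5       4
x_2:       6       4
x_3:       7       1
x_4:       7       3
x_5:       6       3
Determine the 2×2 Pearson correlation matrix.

Step 1 — column means:
  mean(U) = (5 + 6 + 7 + 7 + 6) / 5 = 31/5 = 6.2
  mean(V) = (4 + 4 + 1 + 3 + 3) / 5 = 15/5 = 3

Step 2 — sample variances and covariances s[i,j] = (1/(n-1)) · Σ_k (x_{k,i} - mean_i) · (x_{k,j} - mean_j), with n-1 = 4:
  s[U,U] = ((-1.2)·(-1.2) + (-0.2)·(-0.2) + (0.8)·(0.8) + (0.8)·(0.8) + (-0.2)·(-0.2)) / 4 = 2.8/4 = 0.7
  s[U,V] = ((-1.2)·(1) + (-0.2)·(1) + (0.8)·(-2) + (0.8)·(0) + (-0.2)·(0)) / 4 = -3/4 = -0.75
  s[V,V] = ((1)·(1) + (1)·(1) + (-2)·(-2) + (0)·(0) + (0)·(0)) / 4 = 6/4 = 1.5
  Sample standard deviations s_i = √(s[i,i]):
  s(U) = √(0.7) = 0.8367
  s(V) = √(1.5) = 1.2247

Step 3 — r_{ij} = s_{ij} / (s_i · s_j):
  r[U,U] = 1 (diagonal).
  r[U,V] = -0.75 / (0.8367 · 1.2247) = -0.75 / 1.0247 = -0.7319
  r[V,V] = 1 (diagonal).

R is symmetric with unit diagonal. Assembling:

R = [[1, -0.7319],
 [-0.7319, 1]]


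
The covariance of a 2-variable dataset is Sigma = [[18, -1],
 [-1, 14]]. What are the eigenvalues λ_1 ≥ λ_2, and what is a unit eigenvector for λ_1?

Step 1 — characteristic polynomial of 2×2 Sigma:
  det(Sigma - λI) = λ² - trace · λ + det = 0.
  trace = 18 + 14 = 32, det = 18·14 - (-1)² = 251.
Step 2 — discriminant:
  Δ = trace² - 4·det = 1024 - 1004 = 20.
Step 3 — eigenvalues:
  λ = (trace ± √Δ)/2 = (32 ± 4.4721)/2,
  λ_1 = 18.2361,  λ_2 = 13.7639.

Step 4 — unit eigenvector for λ_1: solve (Sigma - λ_1 I)v = 0. First row:
  (18 - 18.2361)·v_x + (-1)·v_y = 0, i.e. (-0.2361)·v_x + (-1)·v_y = 0,
  so v ∝ (b, λ_1 - a) = (-1, 0.2361); multiply by -1 so the first entry is positive: u = (1, -0.2361).
  ||u|| = √((1)² + (-0.2361)²) = √(1.0557) ≈ 1.0275,
  v_1 = u/||u|| ≈ (0.9732, -0.2298) (||v_1|| = 1).

λ_1 = 18.2361,  λ_2 = 13.7639;  v_1 ≈ (0.9732, -0.2298)


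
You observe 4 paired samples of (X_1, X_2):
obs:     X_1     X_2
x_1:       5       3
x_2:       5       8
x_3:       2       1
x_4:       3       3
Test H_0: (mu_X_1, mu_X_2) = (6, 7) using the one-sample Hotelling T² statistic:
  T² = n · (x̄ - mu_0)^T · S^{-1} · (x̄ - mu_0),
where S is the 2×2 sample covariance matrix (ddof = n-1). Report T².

Step 1 — sample mean vector:
  mean(X_1) = (5 + 5 + 2 + 3) / 4 = 15/4 = 3.75
  mean(X_2) = (3 + 8 + 1 + 3) / 4 = 15/4 = 3.75
  x̄ = (3.75, 3.75),  deviation x̄ - mu_0 = (3.75, 3.75) - (6, 7) = (-2.25, -3.25).

Step 2 — sample covariance matrix, S[i,j] = (1/(n-1)) · Σ_k (x_{k,i} - mean_i) · (x_{k,j} - mean_j), divisor n-1 = 3:
  S[X_1,X_1] = ((1.25)·(1.25) + (1.25)·(1.25) + (-1.75)·(-1.75) + (-0.75)·(-0.75)) / 3 = 6.75/3 = 2.25
  S[X_1,X_2] = ((1.25)·(-0.75) + (1.25)·(4.25) + (-1.75)·(-2.75) + (-0.75)·(-0.75)) / 3 = 9.75/3 = 3.25
  S[X_2,X_2] = ((-0.75)·(-0.75) + (4.25)·(4.25) + (-2.75)·(-2.75) + (-0.75)·(-0.75)) / 3 = 26.75/3 = 8.9167
  S = [[2.25, 3.25],
 [3.25, 8.9167]].

Step 3 — invert S. det(S) = 2.25·8.9167 - (3.25)² = 9.5.
  S^{-1} = (1/det) · [[d, -b], [-b, a]] = [[0.9386, -0.3421],
 [-0.3421, 0.2368]].

Step 4 — quadratic form (x̄ - mu_0)^T · S^{-1} · (x̄ - mu_0):
  S^{-1} · (x̄ - mu_0) = (-1, 0),
  (x̄ - mu_0)^T · [...] = (-2.25)·(-1) + (-3.25)·(0) = 2.25.

Step 5 — scale by n: T² = 4 · 2.25 = 9.

T² ≈ 9


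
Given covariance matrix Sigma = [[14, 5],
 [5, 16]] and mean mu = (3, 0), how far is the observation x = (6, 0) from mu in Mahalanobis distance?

Step 1 — centre the observation: (x - mu) = (3, 0).

Step 2 — invert Sigma. det(Sigma) = 14·16 - (5)² = 199.
  Sigma^{-1} = (1/det) · [[d, -b], [-b, a]] = [[0.0804, -0.0251],
 [-0.0251, 0.0704]].

Step 3 — form the quadratic (x - mu)^T · Sigma^{-1} · (x - mu):
  Sigma^{-1} · (x - mu) = (0.2412, -0.0754).
  (x - mu)^T · [Sigma^{-1} · (x - mu)] = (3)·(0.2412) + (0)·(-0.0754) = 0.7236.

Step 4 — take square root: d = √(0.7236) ≈ 0.8507.

d(x, mu) = √(0.7236) ≈ 0.8507


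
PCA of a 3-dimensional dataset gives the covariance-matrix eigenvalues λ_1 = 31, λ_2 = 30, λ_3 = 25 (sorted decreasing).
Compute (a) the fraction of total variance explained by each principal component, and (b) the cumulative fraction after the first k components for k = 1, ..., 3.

Step 1 — total variance = trace(Sigma) = Σ λ_i = 31 + 30 + 25 = 86.

Step 2 — fraction explained by component i = λ_i / Σ λ:
  PC1: 31/86 = 0.3605
  PC2: 30/86 = 0.3488
  PC3: 25/86 = 0.2907

Step 3 — cumulative fraction after k components = (λ_1 + ... + λ_k) / Σ λ:
  k = 1: 31/86 = 0.3605
  k = 2: (31 + 30)/86 = 61/86 = 0.7093
  k = 3: (31 + 30 + 25)/86 = 86/86 = 1

Summary (fraction, with percent):

explained: PC1 0.3605 (36.05%), PC2 0.3488 (34.88%), PC3 0.2907 (29.07%);  cumulative: 0.3605, 0.7093, 1


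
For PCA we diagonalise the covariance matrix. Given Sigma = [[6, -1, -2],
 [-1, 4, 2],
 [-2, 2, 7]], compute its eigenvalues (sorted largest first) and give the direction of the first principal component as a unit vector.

Step 1 — characteristic polynomial p(λ) = det(λI - Sigma) = λ³ - tr·λ² + c_1·λ - det, where tr = trace, c_1 = sum of the principal 2×2 minors, det = det(Sigma):
  tr = 6 + 4 + 7 = 17,
  c_1 = (6·4 - (-1)²) + (6·7 - (-2)²) + (4·7 - (2)²) = 23 + 38 + 24 = 85,
  det = 6·(4·7 - (2)²) - (-1)·((-1)·7 - (2)·(-2)) + (-2)·((-1)·(2) - 4·(-2)) = 6·(24) - (-1)·(-3) + (-2)·(6) = 129.
  So p(λ) = λ³ - 17λ² + 85λ - 129.
Step 2 — look for an integer root (rational root theorem: any rational root is an integer divisor of 129). Testing λ = 3:
  p(3) = 27 - 153 + 255 - 129 = 0  ✓
  Dividing out (λ - 3): p(λ) = (λ - 3)(λ² - 14λ + 43).
Step 3 — remaining eigenvalues from the quadratic λ² - 14λ + 43 = 0:
  Δ = 14² - 4·43 = 196 - 172 = 24,  λ = (14 ± √24)/2 = (14 ± 4.899)/2 ≈ 9.4495 or 4.5505.
  Sorted: λ_1 = 9.4495,  λ_2 = 4.5505,  λ_3 = 3  (check: sum = 17 = tr ✓).

Step 4 — unit eigenvector for λ_1 ≈ 9.4495: v spans the null space of (Sigma - λ_1 I), whose rows are
  r_1 = (-3.4495, -1, -2),  r_2 = (-1, -5.4495, 2),  r_3 = (-2, 2, -2.4495).
  v is orthogonal to every row, so take v ∝ r_1 × r_2 = ((-1)·(2) - (-2)·(-5.4495), (-2)·(-1) - (-3.4495)·(2), (-3.4495)·(-5.4495) - (-1)·(-1)) ≈ (-12.899, 8.899, 17.798).
  Rescale (multiply by -1 so the first nonzero entry is positive): u = (12.899, -8.899, -17.798).
  ||u|| = √((12.899)² + (-8.899)² + (-17.798)²) = √(562.3429) ≈ 23.7138,  v_1 = u/||u|| ≈ (0.5439, -0.3753, -0.7505) (||v_1|| = 1).

λ_1 = 9.4495,  λ_2 = 4.5505,  λ_3 = 3;  v_1 ≈ (0.5439, -0.3753, -0.7505)


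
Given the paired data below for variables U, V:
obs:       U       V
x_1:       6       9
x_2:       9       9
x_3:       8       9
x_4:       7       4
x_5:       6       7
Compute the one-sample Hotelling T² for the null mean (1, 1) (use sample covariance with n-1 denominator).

Step 1 — sample mean vector:
  mean(U) = (6 + 9 + 8 + 7 + 6) / 5 = 36/5 = 7.2
  mean(V) = (9 + 9 + 9 + 4 + 7) / 5 = 38/5 = 7.6
  x̄ = (7.2, 7.6),  deviation x̄ - mu_0 = (7.2, 7.6) - (1, 1) = (6.2, 6.6).

Step 2 — sample covariance matrix, S[i,j] = (1/(n-1)) · Σ_k (x_{k,i} - mean_i) · (x_{k,j} - mean_j), divisor n-1 = 4:
  S[U,U] = ((-1.2)·(-1.2) + (1.8)·(1.8) + (0.8)·(0.8) + (-0.2)·(-0.2) + (-1.2)·(-1.2)) / 4 = 6.8/4 = 1.7
  S[U,V] = ((-1.2)·(1.4) + (1.8)·(1.4) + (0.8)·(1.4) + (-0.2)·(-3.6) + (-1.2)·(-0.6)) / 4 = 3.4/4 = 0.85
  S[V,V] = ((1.4)·(1.4) + (1.4)·(1.4) + (1.4)·(1.4) + (-3.6)·(-3.6) + (-0.6)·(-0.6)) / 4 = 19.2/4 = 4.8
  S = [[1.7, 0.85],
 [0.85, 4.8]].

Step 3 — invert S. det(S) = 1.7·4.8 - (0.85)² = 7.4375.
  S^{-1} = (1/det) · [[d, -b], [-b, a]] = [[0.6454, -0.1143],
 [-0.1143, 0.2286]].

Step 4 — quadratic form (x̄ - mu_0)^T · S^{-1} · (x̄ - mu_0):
  S^{-1} · (x̄ - mu_0) = (3.2471, 0.8),
  (x̄ - mu_0)^T · [...] = (6.2)·(3.2471) + (6.6)·(0.8) = 25.4118.

Step 5 — scale by n: T² = 5 · 25.4118 = 127.0588.

T² ≈ 127.0588


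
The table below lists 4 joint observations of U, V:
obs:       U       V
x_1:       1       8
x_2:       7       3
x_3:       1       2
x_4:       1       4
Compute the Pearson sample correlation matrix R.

Step 1 — column means:
  mean(U) = (1 + 7 + 1 + 1) / 4 = 10/4 = 2.5
  mean(V) = (8 + 3 + 2 + 4) / 4 = 17/4 = 4.25

Step 2 — sample variances and covariances s[i,j] = (1/(n-1)) · Σ_k (x_{k,i} - mean_i) · (x_{k,j} - mean_j), with n-1 = 3:
  s[U,U] = ((-1.5)·(-1.5) + (4.5)·(4.5) + (-1.5)·(-1.5) + (-1.5)·(-1.5)) / 3 = 27/3 = 9
  s[U,V] = ((-1.5)·(3.75) + (4.5)·(-1.25) + (-1.5)·(-2.25) + (-1.5)·(-0.25)) / 3 = -7.5/3 = -2.5
  s[V,V] = ((3.75)·(3.75) + (-1.25)·(-1.25) + (-2.25)·(-2.25) + (-0.25)·(-0.25)) / 3 = 20.75/3 = 6.9167
  Sample standard deviations s_i = √(s[i,i]):
  s(U) = √(9) = 3
  s(V) = √(6.9167) = 2.63

Step 3 — r_{ij} = s_{ij} / (s_i · s_j):
  r[U,U] = 1 (diagonal).
  r[U,V] = -2.5 / (3 · 2.63) = -2.5 / 7.8899 = -0.3169
  r[V,V] = 1 (diagonal).

R is symmetric with unit diagonal. Assembling:

R = [[1, -0.3169],
 [-0.3169, 1]]


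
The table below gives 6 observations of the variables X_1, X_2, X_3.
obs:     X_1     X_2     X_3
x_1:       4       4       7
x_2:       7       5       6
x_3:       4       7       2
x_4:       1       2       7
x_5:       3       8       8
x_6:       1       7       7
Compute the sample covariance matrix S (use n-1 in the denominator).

Step 1 — column means:
  mean(X_1) = (4 + 7 + 4 + 1 + 3 + 1) / 6 = 20/6 = 3.3333
  mean(X_2) = (4 + 5 + 7 + 2 + 8 + 7) / 6 = 33/6 = 5.5
  mean(X_3) = (7 + 6 + 2 + 7 + 8 + 7) / 6 = 37/6 = 6.1667

Step 2 — sample covariance S[i,j] = (1/(n-1)) · Σ_k (x_{k,i} - mean_i) · (x_{k,j} - mean_j), with n-1 = 5.
  S[X_1,X_1] = ((0.6667)·(0.6667) + (3.6667)·(3.6667) + (0.6667)·(0.6667) + (-2.3333)·(-2.3333) + (-0.3333)·(-0.3333) + (-2.3333)·(-2.3333)) / 5 = 25.3333/5 = 5.0667
  S[X_1,X_2] = ((0.6667)·(-1.5) + (3.6667)·(-0.5) + (0.6667)·(1.5) + (-2.3333)·(-3.5) + (-0.3333)·(2.5) + (-2.3333)·(1.5)) / 5 = 2/5 = 0.4
  S[X_1,X_3] = ((0.6667)·(0.8333) + (3.6667)·(-0.1667) + (0.6667)·(-4.1667) + (-2.3333)·(0.8333) + (-0.3333)·(1.8333) + (-2.3333)·(0.8333)) / 5 = -7.3333/5 = -1.4667
  S[X_2,X_2] = ((-1.5)·(-1.5) + (-0.5)·(-0.5) + (1.5)·(1.5) + (-3.5)·(-3.5) + (2.5)·(2.5) + (1.5)·(1.5)) / 5 = 25.5/5 = 5.1
  S[X_2,X_3] = ((-1.5)·(0.8333) + (-0.5)·(-0.1667) + (1.5)·(-4.1667) + (-3.5)·(0.8333) + (2.5)·(1.8333) + (1.5)·(0.8333)) / 5 = -4.5/5 = -0.9
  S[X_3,X_3] = ((0.8333)·(0.8333) + (-0.1667)·(-0.1667) + (-4.1667)·(-4.1667) + (0.8333)·(0.8333) + (1.8333)·(1.8333) + (0.8333)·(0.8333)) / 5 = 22.8333/5 = 4.5667

S is symmetric (S[j,i] = S[i,j]). Assembling:

S = [[5.0667, 0.4, -1.4667],
 [0.4, 5.1, -0.9],
 [-1.4667, -0.9, 4.5667]]


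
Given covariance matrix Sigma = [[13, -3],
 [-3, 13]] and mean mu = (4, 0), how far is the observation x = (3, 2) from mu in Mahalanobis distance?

Step 1 — centre the observation: (x - mu) = (-1, 2).

Step 2 — invert Sigma. det(Sigma) = 13·13 - (-3)² = 160.
  Sigma^{-1} = (1/det) · [[d, -b], [-b, a]] = [[0.0812, 0.0188],
 [0.0188, 0.0812]].

Step 3 — form the quadratic (x - mu)^T · Sigma^{-1} · (x - mu):
  Sigma^{-1} · (x - mu) = (-0.0438, 0.1438).
  (x - mu)^T · [Sigma^{-1} · (x - mu)] = (-1)·(-0.0438) + (2)·(0.1438) = 0.3312.

Step 4 — take square root: d = √(0.3312) ≈ 0.5755.

d(x, mu) = √(0.3312) ≈ 0.5755


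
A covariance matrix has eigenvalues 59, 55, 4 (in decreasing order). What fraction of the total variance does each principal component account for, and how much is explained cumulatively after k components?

Step 1 — total variance = trace(Sigma) = Σ λ_i = 59 + 55 + 4 = 118.

Step 2 — fraction explained by component i = λ_i / Σ λ:
  PC1: 59/118 = 0.5
  PC2: 55/118 = 0.4661
  PC3: 4/118 = 0.0339

Step 3 — cumulative fraction after k components = (λ_1 + ... + λ_k) / Σ λ:
  k = 1: 59/118 = 0.5
  k = 2: (59 + 55)/118 = 114/118 = 0.9661
  k = 3: (59 + 55 + 4)/118 = 118/118 = 1

Summary (fraction, with percent):

explained: PC1 0.5 (50%), PC2 0.4661 (46.61%), PC3 0.0339 (3.39%);  cumulative: 0.5, 0.9661, 1


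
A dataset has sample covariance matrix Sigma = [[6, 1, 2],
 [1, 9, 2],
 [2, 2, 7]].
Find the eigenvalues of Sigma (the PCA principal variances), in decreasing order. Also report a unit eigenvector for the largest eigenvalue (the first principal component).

Step 1 — characteristic polynomial p(λ) = det(λI - Sigma) = λ³ - tr·λ² + c_1·λ - det, where tr = trace, c_1 = sum of the principal 2×2 minors, det = det(Sigma):
  tr = 6 + 9 + 7 = 22,
  c_1 = (6·9 - (1)²) + (6·7 - (2)²) + (9·7 - (2)²) = 53 + 38 + 59 = 150,
  det = 6·(9·7 - (2)²) - (1)·((1)·7 - (2)·(2)) + (2)·((1)·(2) - 9·(2)) = 6·(59) - (1)·(3) + (2)·(-16) = 319.
  So p(λ) = λ³ - 22λ² + 150λ - 319.
Step 2 — look for an integer root (rational root theorem: any rational root is an integer divisor of 319). Testing λ = 11:
  p(11) = 1331 - 2662 + 1650 - 319 = 0  ✓
  Dividing out (λ - 11): p(λ) = (λ - 11)(λ² - 11λ + 29).
Step 3 — remaining eigenvalues from the quadratic λ² - 11λ + 29 = 0:
  Δ = 11² - 4·29 = 121 - 116 = 5,  λ = (11 ± √5)/2 = (11 ± 2.2361)/2 ≈ 6.618 or 4.382.
  Sorted: λ_1 = 11,  λ_2 = 6.618,  λ_3 = 4.382  (check: sum = 22 = tr ✓).

Step 4 — unit eigenvector for λ_1 = 11: v spans the null space of (Sigma - λ_1 I), whose rows are
  r_1 = (-5, 1, 2),  r_2 = (1, -2, 2),  r_3 = (2, 2, -4).
  v is orthogonal to every row, so take v ∝ r_1 × r_2 = ((1)·(2) - (2)·(-2), (2)·(1) - (-5)·(2), (-5)·(-2) - (1)·(1)) = (6, 12, 9).
  Rescale (divide by 3): u = (2, 4, 3).
  ||u|| = √((2)² + (4)² + (3)²) = √(29) ≈ 5.3852,  v_1 = u/||u|| ≈ (0.3714, 0.7428, 0.5571) (||v_1|| = 1).

λ_1 = 11,  λ_2 = 6.618,  λ_3 = 4.382;  v_1 ≈ (0.3714, 0.7428, 0.5571)


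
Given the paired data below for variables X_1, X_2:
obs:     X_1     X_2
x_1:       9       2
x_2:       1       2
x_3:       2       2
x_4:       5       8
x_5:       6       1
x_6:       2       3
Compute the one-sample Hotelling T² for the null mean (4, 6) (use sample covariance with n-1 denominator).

Step 1 — sample mean vector:
  mean(X_1) = (9 + 1 + 2 + 5 + 6 + 2) / 6 = 25/6 = 4.1667
  mean(X_2) = (2 + 2 + 2 + 8 + 1 + 3) / 6 = 18/6 = 3
  x̄ = (4.1667, 3),  deviation x̄ - mu_0 = (4.1667, 3) - (4, 6) = (0.1667, -3).

Step 2 — sample covariance matrix, S[i,j] = (1/(n-1)) · Σ_k (x_{k,i} - mean_i) · (x_{k,j} - mean_j), divisor n-1 = 5:
  S[X_1,X_1] = ((4.8333)·(4.8333) + (-3.1667)·(-3.1667) + (-2.1667)·(-2.1667) + (0.8333)·(0.8333) + (1.8333)·(1.8333) + (-2.1667)·(-2.1667)) / 5 = 46.8333/5 = 9.3667
  S[X_1,X_2] = ((4.8333)·(-1) + (-3.1667)·(-1) + (-2.1667)·(-1) + (0.8333)·(5) + (1.8333)·(-2) + (-2.1667)·(0)) / 5 = 1/5 = 0.2
  S[X_2,X_2] = ((-1)·(-1) + (-1)·(-1) + (-1)·(-1) + (5)·(5) + (-2)·(-2) + (0)·(0)) / 5 = 32/5 = 6.4
  S = [[9.3667, 0.2],
 [0.2, 6.4]].

Step 3 — invert S. det(S) = 9.3667·6.4 - (0.2)² = 59.9067.
  S^{-1} = (1/det) · [[d, -b], [-b, a]] = [[0.1068, -0.0033],
 [-0.0033, 0.1564]].

Step 4 — quadratic form (x̄ - mu_0)^T · S^{-1} · (x̄ - mu_0):
  S^{-1} · (x̄ - mu_0) = (0.0278, -0.4696),
  (x̄ - mu_0)^T · [...] = (0.1667)·(0.0278) + (-3)·(-0.4696) = 1.4135.

Step 5 — scale by n: T² = 6 · 1.4135 = 8.481.

T² ≈ 8.481


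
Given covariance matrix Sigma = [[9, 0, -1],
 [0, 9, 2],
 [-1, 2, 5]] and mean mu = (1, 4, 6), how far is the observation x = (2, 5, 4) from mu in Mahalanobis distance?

Step 1 — centre the observation: (x - mu) = (1, 1, -2).

Step 2 — invert Sigma (cofactor / det for 3×3, or solve directly):
  Sigma^{-1} = [[0.1139, -0.0056, 0.025],
 [-0.0056, 0.1222, -0.05],
 [0.025, -0.05, 0.225]].

Step 3 — form the quadratic (x - mu)^T · Sigma^{-1} · (x - mu):
  Sigma^{-1} · (x - mu) = (0.0583, 0.2167, -0.475).
  (x - mu)^T · [Sigma^{-1} · (x - mu)] = (1)·(0.0583) + (1)·(0.2167) + (-2)·(-0.475) = 1.225.

Step 4 — take square root: d = √(1.225) ≈ 1.1068.

d(x, mu) = √(1.225) ≈ 1.1068


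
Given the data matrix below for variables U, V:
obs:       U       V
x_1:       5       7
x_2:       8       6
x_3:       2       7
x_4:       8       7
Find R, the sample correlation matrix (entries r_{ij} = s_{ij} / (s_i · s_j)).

Step 1 — column means:
  mean(U) = (5 + 8 + 2 + 8) / 4 = 23/4 = 5.75
  mean(V) = (7 + 6 + 7 + 7) / 4 = 27/4 = 6.75

Step 2 — sample variances and covariances s[i,j] = (1/(n-1)) · Σ_k (x_{k,i} - mean_i) · (x_{k,j} - mean_j), with n-1 = 3:
  s[U,U] = ((-0.75)·(-0.75) + (2.25)·(2.25) + (-3.75)·(-3.75) + (2.25)·(2.25)) / 3 = 24.75/3 = 8.25
  s[U,V] = ((-0.75)·(0.25) + (2.25)·(-0.75) + (-3.75)·(0.25) + (2.25)·(0.25)) / 3 = -2.25/3 = -0.75
  s[V,V] = ((0.25)·(0.25) + (-0.75)·(-0.75) + (0.25)·(0.25) + (0.25)·(0.25)) / 3 = 0.75/3 = 0.25
  Sample standard deviations s_i = √(s[i,i]):
  s(U) = √(8.25) = 2.8723
  s(V) = √(0.25) = 0.5

Step 3 — r_{ij} = s_{ij} / (s_i · s_j):
  r[U,U] = 1 (diagonal).
  r[U,V] = -0.75 / (2.8723 · 0.5) = -0.75 / 1.4361 = -0.5222
  r[V,V] = 1 (diagonal).

R is symmetric with unit diagonal. Assembling:

R = [[1, -0.5222],
 [-0.5222, 1]]


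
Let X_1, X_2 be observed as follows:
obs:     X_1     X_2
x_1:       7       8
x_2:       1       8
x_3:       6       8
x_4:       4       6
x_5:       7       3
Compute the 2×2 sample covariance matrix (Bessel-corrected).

Step 1 — column means:
  mean(X_1) = (7 + 1 + 6 + 4 + 7) / 5 = 25/5 = 5
  mean(X_2) = (8 + 8 + 8 + 6 + 3) / 5 = 33/5 = 6.6

Step 2 — sample covariance S[i,j] = (1/(n-1)) · Σ_k (x_{k,i} - mean_i) · (x_{k,j} - mean_j), with n-1 = 4.
  S[X_1,X_1] = ((2)·(2) + (-4)·(-4) + (1)·(1) + (-1)·(-1) + (2)·(2)) / 4 = 26/4 = 6.5
  S[X_1,X_2] = ((2)·(1.4) + (-4)·(1.4) + (1)·(1.4) + (-1)·(-0.6) + (2)·(-3.6)) / 4 = -8/4 = -2
  S[X_2,X_2] = ((1.4)·(1.4) + (1.4)·(1.4) + (1.4)·(1.4) + (-0.6)·(-0.6) + (-3.6)·(-3.6)) / 4 = 19.2/4 = 4.8

S is symmetric (S[j,i] = S[i,j]). Assembling:

S = [[6.5, -2],
 [-2, 4.8]]


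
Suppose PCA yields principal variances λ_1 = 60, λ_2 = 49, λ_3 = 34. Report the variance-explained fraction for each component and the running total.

Step 1 — total variance = trace(Sigma) = Σ λ_i = 60 + 49 + 34 = 143.

Step 2 — fraction explained by component i = λ_i / Σ λ:
  PC1: 60/143 = 0.4196
  PC2: 49/143 = 0.3427
  PC3: 34/143 = 0.2378

Step 3 — cumulative fraction after k components = (λ_1 + ... + λ_k) / Σ λ:
  k = 1: 60/143 = 0.4196
  k = 2: (60 + 49)/143 = 109/143 = 0.7622
  k = 3: (60 + 49 + 34)/143 = 143/143 = 1

Summary (fraction, with percent):

explained: PC1 0.4196 (41.96%), PC2 0.3427 (34.27%), PC3 0.2378 (23.78%);  cumulative: 0.4196, 0.7622, 1


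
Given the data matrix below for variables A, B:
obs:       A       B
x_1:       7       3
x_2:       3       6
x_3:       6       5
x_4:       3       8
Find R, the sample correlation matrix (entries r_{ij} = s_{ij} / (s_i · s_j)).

Step 1 — column means:
  mean(A) = (7 + 3 + 6 + 3) / 4 = 19/4 = 4.75
  mean(B) = (3 + 6 + 5 + 8) / 4 = 22/4 = 5.5

Step 2 — sample variances and covariances s[i,j] = (1/(n-1)) · Σ_k (x_{k,i} - mean_i) · (x_{k,j} - mean_j), with n-1 = 3:
  s[A,A] = ((2.25)·(2.25) + (-1.75)·(-1.75) + (1.25)·(1.25) + (-1.75)·(-1.75)) / 3 = 12.75/3 = 4.25
  s[A,B] = ((2.25)·(-2.5) + (-1.75)·(0.5) + (1.25)·(-0.5) + (-1.75)·(2.5)) / 3 = -11.5/3 = -3.8333
  s[B,B] = ((-2.5)·(-2.5) + (0.5)·(0.5) + (-0.5)·(-0.5) + (2.5)·(2.5)) / 3 = 13/3 = 4.3333
  Sample standard deviations s_i = √(s[i,i]):
  s(A) = √(4.25) = 2.0616
  s(B) = √(4.3333) = 2.0817

Step 3 — r_{ij} = s_{ij} / (s_i · s_j):
  r[A,A] = 1 (diagonal).
  r[A,B] = -3.8333 / (2.0616 · 2.0817) = -3.8333 / 4.2915 = -0.8932
  r[B,B] = 1 (diagonal).

R is symmetric with unit diagonal. Assembling:

R = [[1, -0.8932],
 [-0.8932, 1]]


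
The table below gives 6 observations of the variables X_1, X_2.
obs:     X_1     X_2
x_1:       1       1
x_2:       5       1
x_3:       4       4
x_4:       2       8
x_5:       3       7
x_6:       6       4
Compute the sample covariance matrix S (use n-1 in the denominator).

Step 1 — column means:
  mean(X_1) = (1 + 5 + 4 + 2 + 3 + 6) / 6 = 21/6 = 3.5
  mean(X_2) = (1 + 1 + 4 + 8 + 7 + 4) / 6 = 25/6 = 4.1667

Step 2 — sample covariance S[i,j] = (1/(n-1)) · Σ_k (x_{k,i} - mean_i) · (x_{k,j} - mean_j), with n-1 = 5.
  S[X_1,X_1] = ((-2.5)·(-2.5) + (1.5)·(1.5) + (0.5)·(0.5) + (-1.5)·(-1.5) + (-0.5)·(-0.5) + (2.5)·(2.5)) / 5 = 17.5/5 = 3.5
  S[X_1,X_2] = ((-2.5)·(-3.1667) + (1.5)·(-3.1667) + (0.5)·(-0.1667) + (-1.5)·(3.8333) + (-0.5)·(2.8333) + (2.5)·(-0.1667)) / 5 = -4.5/5 = -0.9
  S[X_2,X_2] = ((-3.1667)·(-3.1667) + (-3.1667)·(-3.1667) + (-0.1667)·(-0.1667) + (3.8333)·(3.8333) + (2.8333)·(2.8333) + (-0.1667)·(-0.1667)) / 5 = 42.8333/5 = 8.5667

S is symmetric (S[j,i] = S[i,j]). Assembling:

S = [[3.5, -0.9],
 [-0.9, 8.5667]]


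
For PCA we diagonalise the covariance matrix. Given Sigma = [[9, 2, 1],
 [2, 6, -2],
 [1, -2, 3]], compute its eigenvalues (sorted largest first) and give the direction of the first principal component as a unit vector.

Step 1 — characteristic polynomial p(λ) = det(λI - Sigma) = λ³ - tr·λ² + c_1·λ - det, where tr = trace, c_1 = sum of the principal 2×2 minors, det = det(Sigma):
  tr = 9 + 6 + 3 = 18,
  c_1 = (9·6 - (2)²) + (9·3 - (1)²) + (6·3 - (-2)²) = 50 + 26 + 14 = 90,
  det = 9·(6·3 - (-2)²) - (2)·((2)·3 - (-2)·(1)) + (1)·((2)·(-2) - 6·(1)) = 9·(14) - (2)·(8) + (1)·(-10) = 100.
  So p(λ) = λ³ - 18λ² + 90λ - 100.
Step 2 — look for an integer root (rational root theorem: any rational root is an integer divisor of 100). Testing λ = 10:
  p(10) = 1000 - 1800 + 900 - 100 = 0  ✓
  Dividing out (λ - 10): p(λ) = (λ - 10)(λ² - 8λ + 10).
Step 3 — remaining eigenvalues from the quadratic λ² - 8λ + 10 = 0:
  Δ = 8² - 4·10 = 64 - 40 = 24,  λ = (8 ± √24)/2 = (8 ± 4.899)/2 ≈ 6.4495 or 1.5505.
  Sorted: λ_1 = 10,  λ_2 = 6.4495,  λ_3 = 1.5505  (check: sum = 18 = tr ✓).

Step 4 — unit eigenvector for λ_1 = 10: v spans the null space of (Sigma - λ_1 I), whose rows are
  r_1 = (-1, 2, 1),  r_2 = (2, -4, -2),  r_3 = (1, -2, -7).
  v is orthogonal to every row, so take v ∝ r_1 × r_3 = ((2)·(-7) - (1)·(-2), (1)·(1) - (-1)·(-7), (-1)·(-2) - (2)·(1)) = (-12, -6, 0).
  Rescale (divide by 6; multiply by -1 so the first nonzero entry is positive): u = (2, 1, 0).
  ||u|| = √((2)² + (1)² + (0)²) = √(5) ≈ 2.2361,  v_1 = u/||u|| ≈ (0.8944, 0.4472, 0) (||v_1|| = 1).

λ_1 = 10,  λ_2 = 6.4495,  λ_3 = 1.5505;  v_1 ≈ (0.8944, 0.4472, 0)


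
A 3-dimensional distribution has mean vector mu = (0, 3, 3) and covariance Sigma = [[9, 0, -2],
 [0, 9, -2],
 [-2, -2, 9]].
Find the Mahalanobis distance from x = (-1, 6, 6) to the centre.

Step 1 — centre the observation: (x - mu) = (-1, 3, 3).

Step 2 — invert Sigma (cofactor / det for 3×3, or solve directly):
  Sigma^{-1} = [[0.1172, 0.0061, 0.0274],
 [0.0061, 0.1172, 0.0274],
 [0.0274, 0.0274, 0.1233]].

Step 3 — form the quadratic (x - mu)^T · Sigma^{-1} · (x - mu):
  Sigma^{-1} · (x - mu) = (-0.0167, 0.4277, 0.4247).
  (x - mu)^T · [Sigma^{-1} · (x - mu)] = (-1)·(-0.0167) + (3)·(0.4277) + (3)·(0.4247) = 2.5738.

Step 4 — take square root: d = √(2.5738) ≈ 1.6043.

d(x, mu) = √(2.5738) ≈ 1.6043


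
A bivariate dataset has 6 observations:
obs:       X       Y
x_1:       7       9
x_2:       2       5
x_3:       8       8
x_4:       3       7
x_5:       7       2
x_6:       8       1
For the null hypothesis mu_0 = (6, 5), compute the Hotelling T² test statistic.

Step 1 — sample mean vector:
  mean(X) = (7 + 2 + 8 + 3 + 7 + 8) / 6 = 35/6 = 5.8333
  mean(Y) = (9 + 5 + 8 + 7 + 2 + 1) / 6 = 32/6 = 5.3333
  x̄ = (5.8333, 5.3333),  deviation x̄ - mu_0 = (5.8333, 5.3333) - (6, 5) = (-0.1667, 0.3333).

Step 2 — sample covariance matrix, S[i,j] = (1/(n-1)) · Σ_k (x_{k,i} - mean_i) · (x_{k,j} - mean_j), divisor n-1 = 5:
  S[X,X] = ((1.1667)·(1.1667) + (-3.8333)·(-3.8333) + (2.1667)·(2.1667) + (-2.8333)·(-2.8333) + (1.1667)·(1.1667) + (2.1667)·(2.1667)) / 5 = 34.8333/5 = 6.9667
  S[X,Y] = ((1.1667)·(3.6667) + (-3.8333)·(-0.3333) + (2.1667)·(2.6667) + (-2.8333)·(1.6667) + (1.1667)·(-3.3333) + (2.1667)·(-4.3333)) / 5 = -6.6667/5 = -1.3333
  S[Y,Y] = ((3.6667)·(3.6667) + (-0.3333)·(-0.3333) + (2.6667)·(2.6667) + (1.6667)·(1.6667) + (-3.3333)·(-3.3333) + (-4.3333)·(-4.3333)) / 5 = 53.3333/5 = 10.6667
  S = [[6.9667, -1.3333],
 [-1.3333, 10.6667]].

Step 3 — invert S. det(S) = 6.9667·10.6667 - (-1.3333)² = 72.5333.
  S^{-1} = (1/det) · [[d, -b], [-b, a]] = [[0.1471, 0.0184],
 [0.0184, 0.096]].

Step 4 — quadratic form (x̄ - mu_0)^T · S^{-1} · (x̄ - mu_0):
  S^{-1} · (x̄ - mu_0) = (-0.0184, 0.029),
  (x̄ - mu_0)^T · [...] = (-0.1667)·(-0.0184) + (0.3333)·(0.029) = 0.0127.

Step 5 — scale by n: T² = 6 · 0.0127 = 0.0763.

T² ≈ 0.0763
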